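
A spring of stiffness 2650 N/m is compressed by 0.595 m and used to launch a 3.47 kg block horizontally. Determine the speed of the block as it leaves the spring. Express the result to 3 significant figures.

Spring PE converts entirely to kinetic energy: ½kx² = ½mv²
v = x√(k/m) = 0.595 × √(2650/3.47) = 16.44 m/s

v = 16.4 m/s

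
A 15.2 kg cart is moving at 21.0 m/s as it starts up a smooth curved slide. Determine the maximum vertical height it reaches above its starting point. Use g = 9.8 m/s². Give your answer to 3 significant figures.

h = 22.5 m

By energy conservation, ½mv² = mgh
h = v²/(2g) = 21.0²/(2 × 9.8) = 22.50 m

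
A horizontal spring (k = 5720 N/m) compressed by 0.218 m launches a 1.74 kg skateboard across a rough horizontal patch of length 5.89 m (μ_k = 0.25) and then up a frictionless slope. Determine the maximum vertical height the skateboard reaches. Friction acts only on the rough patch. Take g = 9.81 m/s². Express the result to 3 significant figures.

Spring energy: E₀ = ½kx² = ½(5720)(0.218)² = 135.92 J
Friction: W_f = μ_k mg d = (0.25)(1.74)(9.81)(5.89) = 25.13 J
Energy at base of ramp: E = 135.92 − 25.13 = 110.78 J
At max height all remaining energy is PE: mgh = E ⇒ h = E/(mg) = 110.78/(1.74 × 9.81) = 6.490 m

h = 6.49 m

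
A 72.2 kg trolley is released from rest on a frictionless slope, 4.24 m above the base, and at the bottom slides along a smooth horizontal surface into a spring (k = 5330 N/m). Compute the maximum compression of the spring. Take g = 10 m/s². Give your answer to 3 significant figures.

Energy conservation (no friction) from release to max compression: mgh = ½kx²
x = √(2mgh/k) = √(2 × 72.2 × 10 × 4.24 / 5330) = 1.072 m

x = 1.07 m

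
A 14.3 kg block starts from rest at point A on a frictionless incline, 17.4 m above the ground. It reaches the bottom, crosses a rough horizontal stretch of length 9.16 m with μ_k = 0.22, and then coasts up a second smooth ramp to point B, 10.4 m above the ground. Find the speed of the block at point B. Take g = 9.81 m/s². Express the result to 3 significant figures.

v = 9.89 m/s

Energy at A: mgh₁ = (14.3)(9.81)(17.4) = 2440.9 J
Friction loss: W_f = μ_k mg d = 282.7 J
At B: ½mv² + mgh₂ = mgh₁ − W_f
½mv² = 2440.9 − 282.7 − 1458.9 = 699.28 J
v = √(2 × 699.28/14.3) = 9.889 m/s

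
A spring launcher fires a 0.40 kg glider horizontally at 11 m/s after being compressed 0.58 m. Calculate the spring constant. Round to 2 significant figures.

Energy stored in the spring equals the launch KE: ½kx² = ½mv²
k = mv²/x² = (0.40)(11)²/(0.58)² = 143.9 N/m

k = 140 N/m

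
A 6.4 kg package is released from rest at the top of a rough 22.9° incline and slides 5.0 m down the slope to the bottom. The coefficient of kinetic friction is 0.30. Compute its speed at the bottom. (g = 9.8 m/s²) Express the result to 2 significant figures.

Work–energy: mg(L sinθ) − μ_k(mg cosθ)L = ½mv²
mgh = mgL sinθ = (6.4)(9.8)(5.0)sin22.9° = 122.03 J
W_f = μ_k mg cosθ · L = (0.30)(6.4)(9.8)cos22.9°·5.0 = 86.67 J
½mv² = 122.03 − 86.67 = 35.364 J
v = √(2 × 35.364/6.4) = 3.324 m/s

v = 3.3 m/s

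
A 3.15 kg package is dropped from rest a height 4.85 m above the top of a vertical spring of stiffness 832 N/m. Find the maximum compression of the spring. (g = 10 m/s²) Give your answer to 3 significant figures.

x = 0.645 m

Measuring PE from the top of the relaxed spring, at max compression the package has dropped H + x with zero KE, so:
mg(H + x) = ½kx²
½(832)x² − (3.15)(10)x − (3.15)(10)(4.85) = 0
416.0x² − 31.50x − 152.8 = 0
x = [31.50 + √(992.2 + 254218)]/(2 × 416.0) = 0.6451 m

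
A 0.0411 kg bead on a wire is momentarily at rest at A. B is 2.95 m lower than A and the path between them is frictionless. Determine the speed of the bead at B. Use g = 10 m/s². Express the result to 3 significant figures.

By conservation of mechanical energy, mgh = ½mv²
The mass cancels from both sides.
v = √(2gh) = √(2 × 10 × 2.95) = √59.000 = 7.681 m/s

v = 7.68 m/s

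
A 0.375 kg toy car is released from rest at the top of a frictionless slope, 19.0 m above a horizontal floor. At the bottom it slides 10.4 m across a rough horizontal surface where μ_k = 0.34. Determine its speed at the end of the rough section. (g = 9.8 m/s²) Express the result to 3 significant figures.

v = 17.4 m/s

Energy at the top = energy at the end + work done against friction:
mgh = ½mv² + μ_k m g d
W_f = μ_k mg d = (0.34)(0.375)(9.8)(10.4) = 12.99 J
½mv² = mgh − W_f = 69.825 − 12.99 = 56.830 J
v = √(2 × 56.830/0.375) = 17.41 m/s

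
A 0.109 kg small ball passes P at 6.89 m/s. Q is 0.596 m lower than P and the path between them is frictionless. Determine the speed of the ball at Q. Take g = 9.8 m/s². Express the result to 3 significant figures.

v = 7.69 m/s

Mechanical energy is conserved (no friction): ½mv₀² + mgh = ½mv²
v² = v₀² + 2gh = (6.89)² + 2(9.8)(0.596) = 59.154
v = √59.154 = 7.691 m/s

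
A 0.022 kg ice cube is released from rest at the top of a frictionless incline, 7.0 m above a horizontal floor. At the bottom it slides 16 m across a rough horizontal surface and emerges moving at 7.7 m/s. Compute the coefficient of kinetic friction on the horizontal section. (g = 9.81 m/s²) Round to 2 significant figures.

Applying the work–energy principle:
mgh = ½mv² + μ_k m g d
mgh = 1.5107 J; ½mv² = 0.65219 J
W_f = 1.5107 − 0.65219 = 0.8586 J
μ_k = W_f/(mg·d) = 0.8586/(0.2158 × 16) = 0.2486

μ_k = 0.25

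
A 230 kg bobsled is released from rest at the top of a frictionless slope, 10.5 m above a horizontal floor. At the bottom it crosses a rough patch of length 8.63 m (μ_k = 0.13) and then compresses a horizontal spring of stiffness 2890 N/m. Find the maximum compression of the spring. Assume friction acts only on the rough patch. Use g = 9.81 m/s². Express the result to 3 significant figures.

Initial energy: E₁ = mgh = (230)(9.81)(10.5) = 23691 J
Friction removes W_f = μ_k mg d = (0.13)(230)(9.81)(8.63) = 2531 J
Energy reaching the spring: E = 23691 − 2531 = 21160 J
At max compression ½kx² = E ⇒ x = √(2E/k) = √(2 × 21160/2890) = 3.827 m

x = 3.83 m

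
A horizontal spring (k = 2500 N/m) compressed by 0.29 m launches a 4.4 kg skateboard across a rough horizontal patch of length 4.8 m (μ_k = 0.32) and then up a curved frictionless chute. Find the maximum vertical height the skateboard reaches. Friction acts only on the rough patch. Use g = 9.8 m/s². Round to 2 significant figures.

h = 0.90 m

Spring energy: E₀ = ½kx² = ½(2500)(0.29)² = 105.12 J
Friction: W_f = μ_k mg d = (0.32)(4.4)(9.8)(4.8) = 66.23 J
Energy at base of ramp: E = 105.12 − 66.23 = 38.893 J
At max height all remaining energy is PE: mgh = E ⇒ h = E/(mg) = 38.893/(4.4 × 9.8) = 0.9020 m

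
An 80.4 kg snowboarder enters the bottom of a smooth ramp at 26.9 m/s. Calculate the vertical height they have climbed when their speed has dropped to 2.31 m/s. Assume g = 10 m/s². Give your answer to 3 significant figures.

Energy balance between the two points: ½mv₁² = ½mv₂² + mgh
h = (v₁² − v₂²)/(2g) = (26.9² − 2.31²)/(2 × 10) = 35.91 m

h = 35.9 m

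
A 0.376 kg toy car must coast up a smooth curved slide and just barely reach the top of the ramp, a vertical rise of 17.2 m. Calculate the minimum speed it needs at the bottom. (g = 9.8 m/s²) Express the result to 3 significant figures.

v = 18.4 m/s

At the top it is momentarily at rest, so all KE converts to PE: ½mv² = mgh
v = √(2gh) = √(2 × 9.8 × 17.2) = 18.36 m/s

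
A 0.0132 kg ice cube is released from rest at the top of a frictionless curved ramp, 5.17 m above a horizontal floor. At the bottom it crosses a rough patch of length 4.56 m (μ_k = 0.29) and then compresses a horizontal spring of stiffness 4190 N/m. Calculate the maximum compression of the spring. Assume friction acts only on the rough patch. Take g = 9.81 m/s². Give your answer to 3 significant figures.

x = 0.0154 m

Initial energy: E₁ = mgh = (0.0132)(9.81)(5.17) = 0.66947 J
Friction removes W_f = μ_k mg d = (0.29)(0.0132)(9.81)(4.56) = 0.1712 J
Energy reaching the spring: E = 0.66947 − 0.1712 = 0.49823 J
At max compression ½kx² = E ⇒ x = √(2E/k) = √(2 × 0.49823/4190) = 0.01542 m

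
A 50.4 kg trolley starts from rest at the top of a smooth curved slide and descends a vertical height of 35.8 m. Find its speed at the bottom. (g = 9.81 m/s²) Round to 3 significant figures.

Mechanical energy is conserved (no friction): mgh = ½mv²
The mass cancels from both sides.
v = √(2gh) = √(2 × 9.81 × 35.8) = √702.40 = 26.50 m/s

v = 26.5 m/s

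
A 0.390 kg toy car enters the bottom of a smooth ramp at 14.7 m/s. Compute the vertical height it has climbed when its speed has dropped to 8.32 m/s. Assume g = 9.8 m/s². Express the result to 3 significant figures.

h = 7.49 m

Energy balance between the two points: ½mv₁² = ½mv₂² + mgh
h = (v₁² − v₂²)/(2g) = (14.7² − 8.32²)/(2 × 9.8) = 7.493 m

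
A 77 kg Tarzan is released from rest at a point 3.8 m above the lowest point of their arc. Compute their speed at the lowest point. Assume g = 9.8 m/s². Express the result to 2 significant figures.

v = 8.6 m/s

Energy conservation between the two points: mgh = ½mv²
v = √(2gh) = √(2 × 9.8 × 3.8) = √74.480 = 8.630 m/s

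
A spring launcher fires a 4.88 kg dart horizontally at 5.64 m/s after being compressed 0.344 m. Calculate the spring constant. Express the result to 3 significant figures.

Spring PE at full compression equals KE at release: ½kx² = ½mv²
k = mv²/x² = (4.88)(5.64)²/(0.344)² = 1312 N/m

k = 1310 N/m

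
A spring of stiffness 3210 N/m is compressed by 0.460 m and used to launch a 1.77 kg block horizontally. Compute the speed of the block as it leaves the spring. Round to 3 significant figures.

Conservation of energy: ½kx² = ½mv²
v = x√(k/m) = 0.460 × √(3210/1.77) = 19.59 m/s

v = 19.6 m/s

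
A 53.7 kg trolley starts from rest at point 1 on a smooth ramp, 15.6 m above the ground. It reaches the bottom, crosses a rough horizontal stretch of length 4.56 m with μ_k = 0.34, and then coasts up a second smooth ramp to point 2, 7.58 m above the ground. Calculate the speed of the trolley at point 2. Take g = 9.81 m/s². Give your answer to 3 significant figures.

Energy at 1: mgh₁ = (53.7)(9.81)(15.6) = 8218.0 J
Friction loss: W_f = μ_k mg d = 816.7 J
At 2: ½mv² + mgh₂ = mgh₁ − W_f
½mv² = 8218.0 − 816.7 − 3993.1 = 3408.2 J
v = √(2 × 3408.2/53.7) = 11.27 m/s

v = 11.3 m/s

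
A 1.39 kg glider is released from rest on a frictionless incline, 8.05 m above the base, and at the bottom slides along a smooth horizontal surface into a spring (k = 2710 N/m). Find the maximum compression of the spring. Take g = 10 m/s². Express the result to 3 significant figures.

x = 0.287 m

At max compression the glider is momentarily at rest: mgh = ½kx²
x = √(2mgh/k) = √(2 × 1.39 × 10 × 8.05 / 2710) = 0.2874 m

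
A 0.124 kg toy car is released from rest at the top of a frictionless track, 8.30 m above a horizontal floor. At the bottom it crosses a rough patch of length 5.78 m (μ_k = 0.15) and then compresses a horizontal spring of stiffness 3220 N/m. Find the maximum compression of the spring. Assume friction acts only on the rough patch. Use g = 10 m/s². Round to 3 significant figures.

x = 0.0757 m

Initial energy: E₁ = mgh = (0.124)(10)(8.30) = 10.292 J
Friction removes W_f = μ_k mg d = (0.15)(0.124)(10)(5.78) = 1.075 J
Energy reaching the spring: E = 10.292 − 1.075 = 9.2169 J
At max compression ½kx² = E ⇒ x = √(2E/k) = √(2 × 9.2169/3220) = 0.07566 m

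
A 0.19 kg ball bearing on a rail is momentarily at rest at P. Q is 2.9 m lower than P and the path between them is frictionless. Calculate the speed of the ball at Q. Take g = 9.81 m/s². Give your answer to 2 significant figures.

v = 7.5 m/s

Equating total energy at the two states: mgh = ½mv²
The mass cancels from both sides.
v = √(2gh) = √(2 × 9.81 × 2.9) = √56.898 = 7.543 m/s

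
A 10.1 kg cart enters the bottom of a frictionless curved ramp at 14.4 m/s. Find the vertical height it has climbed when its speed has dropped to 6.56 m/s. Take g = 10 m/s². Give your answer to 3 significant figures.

h = 8.22 m

Energy balance between the two points: ½mv₁² = ½mv₂² + mgh
h = (v₁² − v₂²)/(2g) = (14.4² − 6.56²)/(2 × 10) = 8.216 m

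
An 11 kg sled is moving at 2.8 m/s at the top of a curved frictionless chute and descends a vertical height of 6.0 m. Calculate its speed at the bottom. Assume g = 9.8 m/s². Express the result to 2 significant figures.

Mechanical energy is conserved (no friction): ½mv₀² + mgh = ½mv²
The mass cancels from both sides.
v² = v₀² + 2gh = (2.8)² + 2(9.8)(6.0) = 125.44
v = √125.44 = 11.20 m/s

v = 11 m/s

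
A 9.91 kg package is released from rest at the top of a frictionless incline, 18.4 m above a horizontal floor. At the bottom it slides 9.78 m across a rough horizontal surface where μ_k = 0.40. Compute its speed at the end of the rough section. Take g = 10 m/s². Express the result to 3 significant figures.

Energy bookkeeping (friction removes W_f = μ_k N d):
mgh = ½mv² + μ_k m g d
W_f = μ_k mg d = (0.40)(9.91)(10)(9.78) = 387.7 J
½mv² = mgh − W_f = 1823.4 − 387.7 = 1435.8 J
v = √(2 × 1435.8/9.91) = 17.02 m/s

v = 17.0 m/s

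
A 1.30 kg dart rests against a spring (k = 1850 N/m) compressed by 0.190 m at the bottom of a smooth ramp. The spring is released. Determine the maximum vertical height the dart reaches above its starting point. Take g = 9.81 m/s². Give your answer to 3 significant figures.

h = 2.62 m

All spring PE becomes gravitational PE at the highest point: ½kx² = mgh
h = kx²/(2mg) = (1850)(0.190)²/(2 × 1.30 × 9.81) = 2.618 m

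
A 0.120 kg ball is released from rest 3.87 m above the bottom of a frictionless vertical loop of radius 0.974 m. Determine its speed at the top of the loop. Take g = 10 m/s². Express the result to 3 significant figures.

v = 6.20 m/s

Energy conservation: mgh = ½mv_top² + mg(2r)
v_top² = 2g(h − 2r) = 2(10)(3.87 − 1.948) = 38.44
v_top = 6.200 m/s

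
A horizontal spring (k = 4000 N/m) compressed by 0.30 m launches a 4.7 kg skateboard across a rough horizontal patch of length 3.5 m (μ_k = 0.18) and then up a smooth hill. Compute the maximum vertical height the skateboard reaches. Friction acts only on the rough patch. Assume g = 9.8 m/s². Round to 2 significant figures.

h = 3.3 m

Spring energy: E₀ = ½kx² = ½(4000)(0.30)² = 180.00 J
Friction: W_f = μ_k mg d = (0.18)(4.7)(9.8)(3.5) = 29.02 J
Energy at base of ramp: E = 180.00 − 29.02 = 150.98 J
At max height all remaining energy is PE: mgh = E ⇒ h = E/(mg) = 150.98/(4.7 × 9.8) = 3.278 m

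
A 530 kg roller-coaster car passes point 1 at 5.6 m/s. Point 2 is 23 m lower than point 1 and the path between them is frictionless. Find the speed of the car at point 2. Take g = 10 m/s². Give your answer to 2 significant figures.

Equating total energy at the two states: ½mv₀² + mgh = ½mv²
v² = v₀² + 2gh = (5.6)² + 2(10)(23) = 491.36
v = √491.36 = 22.17 m/s

v = 22 m/s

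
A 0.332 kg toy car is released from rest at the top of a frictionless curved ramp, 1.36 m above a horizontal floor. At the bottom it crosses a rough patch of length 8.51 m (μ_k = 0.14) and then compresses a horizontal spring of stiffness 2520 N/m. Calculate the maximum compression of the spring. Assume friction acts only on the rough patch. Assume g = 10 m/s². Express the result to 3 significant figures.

Initial energy: E₁ = mgh = (0.332)(10)(1.36) = 4.5152 J
Friction removes W_f = μ_k mg d = (0.14)(0.332)(10)(8.51) = 3.955 J
Energy reaching the spring: E = 4.5152 − 3.955 = 0.55975 J
At max compression ½kx² = E ⇒ x = √(2E/k) = √(2 × 0.55975/2520) = 0.02108 m

x = 0.0211 m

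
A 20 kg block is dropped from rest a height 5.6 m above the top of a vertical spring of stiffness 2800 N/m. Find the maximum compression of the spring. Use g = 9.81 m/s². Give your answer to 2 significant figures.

x = 0.96 m

Take the reference level at the top of the uncompressed spring. At max compression the block has fallen H + x and is momentarily at rest:
mg(H + x) = ½kx²
½(2800)x² − (20)(9.81)x − (20)(9.81)(5.6) = 0
1400x² − 196.2x − 1099 = 0
x = [196.2 + √(38494 + 6.1528e+06)]/(2 × 1400) = 0.9587 m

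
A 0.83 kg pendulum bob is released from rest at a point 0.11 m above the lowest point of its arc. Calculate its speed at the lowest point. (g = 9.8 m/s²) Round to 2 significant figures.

Energy conservation between the two points: mgh = ½mv²
v = √(2gh) = √(2 × 9.8 × 0.11) = √2.1560 = 1.468 m/s

v = 1.5 m/s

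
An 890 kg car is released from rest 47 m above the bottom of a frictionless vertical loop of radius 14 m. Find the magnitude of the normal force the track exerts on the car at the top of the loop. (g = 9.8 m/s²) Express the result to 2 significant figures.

Energy from release to top (height 2r): mgh = ½mv_top² + mg(2r)
v_top² = 2g(h − 2r) = 2(9.8)(47 − 28.00) = 372.40 m²/s²
At the top, both N and weight point toward the centre: N + mg = mv_top²/r
N = m(v_top²/r − g) = 890(372.40/14 − 9.8) = 14952 N

N = 15000 N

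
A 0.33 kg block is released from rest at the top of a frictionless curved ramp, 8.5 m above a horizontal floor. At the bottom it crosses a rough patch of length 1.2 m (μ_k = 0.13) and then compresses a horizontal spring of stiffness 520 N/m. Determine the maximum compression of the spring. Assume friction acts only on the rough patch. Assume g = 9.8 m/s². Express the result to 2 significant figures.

x = 0.32 m

Initial energy: E₁ = mgh = (0.33)(9.8)(8.5) = 27.489 J
Friction removes W_f = μ_k mg d = (0.13)(0.33)(9.8)(1.2) = 0.5045 J
Energy reaching the spring: E = 27.489 − 0.5045 = 26.984 J
At max compression ½kx² = E ⇒ x = √(2E/k) = √(2 × 26.984/520) = 0.3222 m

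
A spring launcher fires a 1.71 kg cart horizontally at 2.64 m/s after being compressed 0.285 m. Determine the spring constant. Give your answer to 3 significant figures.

k = 147 N/m

½kx² = ½mv²
k = mv²/x² = (1.71)(2.64)²/(0.285)² = 146.7 N/m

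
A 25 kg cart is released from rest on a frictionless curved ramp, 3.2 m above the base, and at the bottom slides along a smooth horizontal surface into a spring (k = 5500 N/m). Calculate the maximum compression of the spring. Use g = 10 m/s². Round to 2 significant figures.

x = 0.54 m

Gravitational PE at the top equals spring PE at max compression: mgh = ½kx²
x = √(2mgh/k) = √(2 × 25 × 10 × 3.2 / 5500) = 0.5394 m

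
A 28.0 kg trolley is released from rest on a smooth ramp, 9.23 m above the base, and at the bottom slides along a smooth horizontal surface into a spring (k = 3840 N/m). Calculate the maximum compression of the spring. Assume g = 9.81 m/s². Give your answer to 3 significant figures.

At max compression the trolley is momentarily at rest: mgh = ½kx²
x = √(2mgh/k) = √(2 × 28.0 × 9.81 × 9.23 / 3840) = 1.149 m

x = 1.15 m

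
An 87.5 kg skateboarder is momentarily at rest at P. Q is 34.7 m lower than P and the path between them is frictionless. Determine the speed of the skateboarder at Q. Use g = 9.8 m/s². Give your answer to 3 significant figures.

By conservation of mechanical energy, mgh = ½mv²
v = √(2gh) = √(2 × 9.8 × 34.7) = √680.12 = 26.08 m/s

v = 26.1 m/s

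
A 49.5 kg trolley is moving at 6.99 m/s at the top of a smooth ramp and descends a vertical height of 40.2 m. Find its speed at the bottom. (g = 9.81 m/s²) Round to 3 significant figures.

Equating total energy at the two states: ½mv₀² + mgh = ½mv²
v² = v₀² + 2gh = (6.99)² + 2(9.81)(40.2) = 837.58
v = √837.58 = 28.94 m/s

v = 28.9 m/s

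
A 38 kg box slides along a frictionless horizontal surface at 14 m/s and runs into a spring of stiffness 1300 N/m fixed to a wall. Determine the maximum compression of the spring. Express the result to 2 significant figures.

Conservation of energy between contact and max compression: ½mv² = ½kx²
x = v√(m/k) = 14 × √(38/1300) = 2.394 m

x = 2.4 m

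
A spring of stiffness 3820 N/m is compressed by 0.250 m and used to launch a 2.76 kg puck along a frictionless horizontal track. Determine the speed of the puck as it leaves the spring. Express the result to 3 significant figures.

v = 9.30 m/s

The puck leaves the spring when the spring is at natural length, so ½kx² = ½mv²
v = x√(k/m) = 0.250 × √(3820/2.76) = 9.301 m/s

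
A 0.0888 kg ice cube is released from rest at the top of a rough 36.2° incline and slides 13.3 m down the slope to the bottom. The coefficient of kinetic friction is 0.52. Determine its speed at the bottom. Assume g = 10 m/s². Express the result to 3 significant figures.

Taking the bottom as reference, mgh = ½mv² + μ_k N L with h = L sinθ, N = mg cosθ:
mgh = mgL sinθ = (0.0888)(10)(13.3)sin36.2° = 6.9753 J
W_f = μ_k mg cosθ · L = (0.52)(0.0888)(10)cos36.2°·13.3 = 4.956 J
½mv² = 6.9753 − 4.956 = 2.0194 J
v = √(2 × 2.0194/0.0888) = 6.744 m/s

v = 6.74 m/s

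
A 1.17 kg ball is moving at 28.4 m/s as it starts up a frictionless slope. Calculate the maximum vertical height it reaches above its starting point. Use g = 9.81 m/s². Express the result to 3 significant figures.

By energy conservation, ½mv² = mgh
h = v²/(2g) = 28.4²/(2 × 9.81) = 41.11 m

h = 41.1 m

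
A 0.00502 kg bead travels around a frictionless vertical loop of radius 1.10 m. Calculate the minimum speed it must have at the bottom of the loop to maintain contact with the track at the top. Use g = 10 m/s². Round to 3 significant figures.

v = 7.42 m/s

At the top: mg = mv_top²/r ⇒ v_top² = gr = 11.00 m²/s²
Energy from bottom to top (height 2r): ½mv_bot² = ½mv_top² + mg(2r)
v_bot² = gr + 4gr = 5gr = 55.00
v_bot = √(5gr) = 7.416 m/s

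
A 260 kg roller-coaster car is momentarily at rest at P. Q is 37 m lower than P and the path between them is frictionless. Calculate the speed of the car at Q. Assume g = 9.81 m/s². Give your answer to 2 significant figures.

v = 27 m/s

By conservation of mechanical energy, mgh = ½mv²
v = √(2gh) = √(2 × 9.81 × 37) = √725.94 = 26.94 m/s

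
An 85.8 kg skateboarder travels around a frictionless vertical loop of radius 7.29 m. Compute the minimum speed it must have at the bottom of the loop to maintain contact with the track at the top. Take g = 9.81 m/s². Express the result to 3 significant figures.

v = 18.9 m/s

At the top: mg = mv_top²/r ⇒ v_top² = gr = 71.51 m²/s²
Energy from bottom to top (height 2r): ½mv_bot² = ½mv_top² + mg(2r)
v_bot² = gr + 4gr = 5gr = 357.6
v_bot = √(5gr) = 18.91 m/s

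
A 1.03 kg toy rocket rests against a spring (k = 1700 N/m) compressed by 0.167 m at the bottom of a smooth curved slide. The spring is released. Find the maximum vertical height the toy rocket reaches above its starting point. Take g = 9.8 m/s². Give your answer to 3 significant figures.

At maximum height the toy rocket is at rest, so ½kx² = mgh
h = kx²/(2mg) = (1700)(0.167)²/(2 × 1.03 × 9.8) = 2.348 m

h = 2.35 m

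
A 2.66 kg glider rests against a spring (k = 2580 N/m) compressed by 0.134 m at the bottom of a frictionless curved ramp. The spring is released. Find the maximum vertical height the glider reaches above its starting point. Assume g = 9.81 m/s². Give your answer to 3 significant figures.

h = 0.888 m

Energy conservation from release to the highest point: ½kx² = mgh
h = kx²/(2mg) = (2580)(0.134)²/(2 × 2.66 × 9.81) = 0.8877 m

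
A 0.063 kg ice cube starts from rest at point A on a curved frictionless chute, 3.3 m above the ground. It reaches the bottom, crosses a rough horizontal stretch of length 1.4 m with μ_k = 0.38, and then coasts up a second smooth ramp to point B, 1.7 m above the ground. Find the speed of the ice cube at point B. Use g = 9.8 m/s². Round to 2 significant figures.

v = 4.6 m/s

Energy at A: mgh₁ = (0.063)(9.8)(3.3) = 2.0374 J
Friction loss: W_f = μ_k mg d = 0.3285 J
At B: ½mv² + mgh₂ = mgh₁ − W_f
½mv² = 2.0374 − 0.3285 − 1.0496 = 0.65938 J
v = √(2 × 0.65938/0.063) = 4.575 m/s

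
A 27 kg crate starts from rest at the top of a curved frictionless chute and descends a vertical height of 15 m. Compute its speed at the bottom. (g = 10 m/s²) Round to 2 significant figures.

v = 17 m/s

Equating total energy at the two states: mgh = ½mv²
v = √(2gh) = √(2 × 10 × 15) = √300.00 = 17.32 m/s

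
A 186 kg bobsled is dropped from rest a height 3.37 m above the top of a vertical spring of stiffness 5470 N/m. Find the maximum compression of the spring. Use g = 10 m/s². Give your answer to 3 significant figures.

Measuring PE from the top of the relaxed spring, at max compression the bobsled has dropped H + x with zero KE, so:
mg(H + x) = ½kx²
½(5470)x² − (186)(10)x − (186)(10)(3.37) = 0
2735x² − 1860x − 6268 = 0
x = [1860 + √(3.460e+06 + 6.8574e+07)]/(2 × 2735) = 1.892 m

x = 1.89 m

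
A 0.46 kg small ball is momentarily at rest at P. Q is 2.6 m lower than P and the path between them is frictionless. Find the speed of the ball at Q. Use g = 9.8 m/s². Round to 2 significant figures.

By conservation of mechanical energy, mgh = ½mv²
v = √(2gh) = √(2 × 9.8 × 2.6) = √50.960 = 7.139 m/s

v = 7.1 m/s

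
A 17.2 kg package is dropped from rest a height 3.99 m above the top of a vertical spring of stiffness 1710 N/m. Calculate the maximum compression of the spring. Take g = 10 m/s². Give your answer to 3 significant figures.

Take the reference level at the top of the uncompressed spring. At max compression the package has fallen H + x and is momentarily at rest:
mg(H + x) = ½kx²
½(1710)x² − (17.2)(10)x − (17.2)(10)(3.99) = 0
855.0x² − 172.0x − 686.3 = 0
x = [172.0 + √(29584 + 2.3471e+06)]/(2 × 855.0) = 1.002 m

x = 1.00 m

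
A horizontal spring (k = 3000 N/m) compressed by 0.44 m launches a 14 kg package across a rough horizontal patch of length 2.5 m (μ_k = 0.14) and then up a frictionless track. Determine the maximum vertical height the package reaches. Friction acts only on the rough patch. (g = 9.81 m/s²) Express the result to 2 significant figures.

h = 1.8 m

Spring energy: E₀ = ½kx² = ½(3000)(0.44)² = 290.40 J
Friction: W_f = μ_k mg d = (0.14)(14)(9.81)(2.5) = 48.07 J
Energy at base of ramp: E = 290.40 − 48.07 = 242.33 J
At max height all remaining energy is PE: mgh = E ⇒ h = E/(mg) = 242.33/(14 × 9.81) = 1.764 m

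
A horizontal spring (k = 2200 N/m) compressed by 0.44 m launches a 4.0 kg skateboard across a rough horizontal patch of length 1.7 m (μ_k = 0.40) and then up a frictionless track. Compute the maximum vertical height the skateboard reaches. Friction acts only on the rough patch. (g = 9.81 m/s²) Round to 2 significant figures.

h = 4.7 m

Spring energy: E₀ = ½kx² = ½(2200)(0.44)² = 212.96 J
Friction: W_f = μ_k mg d = (0.40)(4.0)(9.81)(1.7) = 26.68 J
Energy at base of ramp: E = 212.96 − 26.68 = 186.28 J
At max height all remaining energy is PE: mgh = E ⇒ h = E/(mg) = 186.28/(4.0 × 9.81) = 4.747 m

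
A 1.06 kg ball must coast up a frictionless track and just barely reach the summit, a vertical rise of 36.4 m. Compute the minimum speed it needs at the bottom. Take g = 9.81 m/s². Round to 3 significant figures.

At the top it is momentarily at rest, so all KE converts to PE: ½mv² = mgh
v = √(2gh) = √(2 × 9.81 × 36.4) = 26.72 m/s

v = 26.7 m/s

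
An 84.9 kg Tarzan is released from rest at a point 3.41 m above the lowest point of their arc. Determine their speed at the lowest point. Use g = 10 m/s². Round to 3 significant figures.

By conservation of mechanical energy, mgh = ½mv²
The mass cancels from both sides.
v = √(2gh) = √(2 × 10 × 3.41) = √68.200 = 8.258 m/s

v = 8.26 m/s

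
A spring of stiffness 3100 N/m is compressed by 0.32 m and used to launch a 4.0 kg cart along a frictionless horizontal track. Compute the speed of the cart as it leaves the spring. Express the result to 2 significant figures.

v = 8.9 m/s

The cart leaves the spring when the spring is at natural length, so ½kx² = ½mv²
v = x√(k/m) = 0.32 × √(3100/4.0) = 8.908 m/s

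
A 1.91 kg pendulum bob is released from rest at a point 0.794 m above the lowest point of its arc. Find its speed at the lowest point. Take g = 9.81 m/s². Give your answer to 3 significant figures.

v = 3.95 m/s

By conservation of mechanical energy, mgh = ½mv²
v = √(2gh) = √(2 × 9.81 × 0.794) = √15.578 = 3.947 m/s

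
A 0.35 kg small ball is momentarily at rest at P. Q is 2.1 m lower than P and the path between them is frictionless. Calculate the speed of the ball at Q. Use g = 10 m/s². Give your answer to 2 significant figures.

v = 6.5 m/s

By conservation of mechanical energy, mgh = ½mv²
The mass cancels from both sides.
v = √(2gh) = √(2 × 10 × 2.1) = √42.000 = 6.481 m/s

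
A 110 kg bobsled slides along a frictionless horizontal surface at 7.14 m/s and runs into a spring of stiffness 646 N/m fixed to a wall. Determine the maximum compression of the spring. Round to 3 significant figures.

x = 2.95 m

Conservation of energy between contact and max compression: ½mv² = ½kx²
x = v√(m/k) = 7.14 × √(110/646) = 2.946 m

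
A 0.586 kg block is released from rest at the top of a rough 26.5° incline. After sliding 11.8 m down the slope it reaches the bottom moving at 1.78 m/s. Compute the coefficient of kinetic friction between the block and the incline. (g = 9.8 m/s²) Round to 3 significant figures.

μ_k = 0.483

The energy dissipated by friction is the PE lost minus the KE gained:
mgL sinθ = 30.237 J; ½mv² = 0.92834 J
W_f = 30.237 − 0.92834 = 29.31 J
μ_k = W_f/(mg cosθ · L) = 29.31/(5.139 × 11.8) = 0.4833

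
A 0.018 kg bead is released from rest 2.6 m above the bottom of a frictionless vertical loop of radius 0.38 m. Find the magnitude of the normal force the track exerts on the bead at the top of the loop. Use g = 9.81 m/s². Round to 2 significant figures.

Energy from release to top (height 2r): mgh = ½mv_top² + mg(2r)
v_top² = 2g(h − 2r) = 2(9.81)(2.6 − 0.7600) = 36.101 m²/s²
At the top, both N and weight point toward the centre: N + mg = mv_top²/r
N = m(v_top²/r − g) = 0.018(36.101/0.38 − 9.81) = 1.533 N

N = 1.5 N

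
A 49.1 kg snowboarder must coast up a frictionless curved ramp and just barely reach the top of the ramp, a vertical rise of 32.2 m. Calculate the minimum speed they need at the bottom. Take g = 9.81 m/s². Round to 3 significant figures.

v = 25.1 m/s

At the top they are momentarily at rest, so all KE converts to PE: ½mv² = mgh
v = √(2gh) = √(2 × 9.81 × 32.2) = 25.13 m/s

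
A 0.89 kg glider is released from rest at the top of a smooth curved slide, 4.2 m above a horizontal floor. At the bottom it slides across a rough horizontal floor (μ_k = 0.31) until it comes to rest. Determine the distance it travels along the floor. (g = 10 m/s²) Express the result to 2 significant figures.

d = 14 m

Energy at the top = energy at the end + work done against friction:
At rest all PE has been dissipated by friction: mgh = μ_k m g d
d = h/μ_k = 4.2/0.31 = 13.55 m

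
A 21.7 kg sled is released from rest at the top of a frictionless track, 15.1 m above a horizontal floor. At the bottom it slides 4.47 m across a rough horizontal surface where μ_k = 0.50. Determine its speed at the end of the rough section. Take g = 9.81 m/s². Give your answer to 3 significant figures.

v = 15.9 m/s

Energy at the top = energy at the end + work done against friction:
mgh = ½mv² + μ_k m g d
W_f = μ_k mg d = (0.50)(21.7)(9.81)(4.47) = 475.8 J
½mv² = mgh − W_f = 3214.4 − 475.8 = 2738.7 J
v = √(2 × 2738.7/21.7) = 15.89 m/s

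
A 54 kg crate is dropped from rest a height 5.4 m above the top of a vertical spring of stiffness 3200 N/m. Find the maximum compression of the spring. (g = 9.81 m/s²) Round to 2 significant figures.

Take the reference level at the top of the uncompressed spring. At max compression the crate has fallen H + x and is momentarily at rest:
mg(H + x) = ½kx²
½(3200)x² − (54)(9.81)x − (54)(9.81)(5.4) = 0
1600x² − 529.7x − 2861 = 0
x = [529.7 + √(280624 + 1.8308e+07)]/(2 × 1600) = 1.513 m

x = 1.5 m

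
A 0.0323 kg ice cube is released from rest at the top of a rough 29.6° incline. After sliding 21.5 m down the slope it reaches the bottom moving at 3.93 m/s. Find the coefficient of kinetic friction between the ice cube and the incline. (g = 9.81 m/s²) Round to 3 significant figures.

The energy dissipated by friction is the PE lost minus the KE gained:
mgL sinθ = 3.3650 J; ½mv² = 0.24944 J
W_f = 3.3650 − 0.24944 = 3.116 J
μ_k = W_f/(mg cosθ · L) = 3.116/(0.2755 × 21.5) = 0.5260

μ_k = 0.526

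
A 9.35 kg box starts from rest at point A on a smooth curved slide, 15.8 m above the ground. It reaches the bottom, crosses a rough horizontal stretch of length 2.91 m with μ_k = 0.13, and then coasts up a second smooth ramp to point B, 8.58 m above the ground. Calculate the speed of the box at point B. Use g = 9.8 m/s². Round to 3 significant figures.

Energy at A: mgh₁ = (9.35)(9.8)(15.8) = 1447.8 J
Friction loss: W_f = μ_k mg d = 34.66 J
At B: ½mv² + mgh₂ = mgh₁ − W_f
½mv² = 1447.8 − 34.66 − 786.19 = 626.90 J
v = √(2 × 626.90/9.35) = 11.58 m/s

v = 11.6 m/s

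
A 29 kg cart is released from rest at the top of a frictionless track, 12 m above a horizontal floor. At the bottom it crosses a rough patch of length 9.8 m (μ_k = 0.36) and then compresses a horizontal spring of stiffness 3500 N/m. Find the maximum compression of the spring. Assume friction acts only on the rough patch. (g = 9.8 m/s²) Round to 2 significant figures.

x = 1.2 m

Initial energy: E₁ = mgh = (29)(9.8)(12) = 3410.4 J
Friction removes W_f = μ_k mg d = (0.36)(29)(9.8)(9.8) = 1003 J
Energy reaching the spring: E = 3410.4 − 1003 = 2407.7 J
At max compression ½kx² = E ⇒ x = √(2E/k) = √(2 × 2407.7/3500) = 1.173 m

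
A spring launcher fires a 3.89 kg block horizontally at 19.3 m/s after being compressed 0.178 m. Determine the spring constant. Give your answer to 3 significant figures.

Spring PE at full compression equals KE at release: ½kx² = ½mv²
k = mv²/x² = (3.89)(19.3)²/(0.178)² = 45732 N/m

k = 45700 N/m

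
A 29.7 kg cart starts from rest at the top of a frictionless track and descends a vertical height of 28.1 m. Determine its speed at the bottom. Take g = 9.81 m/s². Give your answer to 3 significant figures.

Energy conservation between the two points: mgh = ½mv²
v = √(2gh) = √(2 × 9.81 × 28.1) = √551.32 = 23.48 m/s

v = 23.5 m/s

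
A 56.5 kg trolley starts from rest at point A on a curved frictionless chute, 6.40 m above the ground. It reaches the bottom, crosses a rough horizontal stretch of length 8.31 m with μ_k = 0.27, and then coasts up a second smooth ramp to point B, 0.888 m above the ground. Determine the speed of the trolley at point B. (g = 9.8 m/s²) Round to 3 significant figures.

Energy at A: mgh₁ = (56.5)(9.8)(6.40) = 3543.7 J
Friction loss: W_f = μ_k mg d = 1242 J
At B: ½mv² + mgh₂ = mgh₁ − W_f
½mv² = 3543.7 − 1242 − 491.69 = 1809.7 J
v = √(2 × 1809.7/56.5) = 8.004 m/s

v = 8.00 m/s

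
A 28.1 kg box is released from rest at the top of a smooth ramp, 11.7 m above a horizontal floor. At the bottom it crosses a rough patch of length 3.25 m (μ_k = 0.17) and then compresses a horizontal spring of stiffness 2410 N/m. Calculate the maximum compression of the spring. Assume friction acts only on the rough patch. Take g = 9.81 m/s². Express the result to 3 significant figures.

x = 1.60 m

Initial energy: E₁ = mgh = (28.1)(9.81)(11.7) = 3225.2 J
Friction removes W_f = μ_k mg d = (0.17)(28.1)(9.81)(3.25) = 152.3 J
Energy reaching the spring: E = 3225.2 − 152.3 = 3072.9 J
At max compression ½kx² = E ⇒ x = √(2E/k) = √(2 × 3072.9/2410) = 1.597 m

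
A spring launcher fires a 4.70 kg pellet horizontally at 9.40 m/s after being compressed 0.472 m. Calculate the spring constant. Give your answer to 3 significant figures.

k = 1860 N/m

Energy stored in the spring equals the launch KE: ½kx² = ½mv²
k = mv²/x² = (4.70)(9.40)²/(0.472)² = 1864 N/m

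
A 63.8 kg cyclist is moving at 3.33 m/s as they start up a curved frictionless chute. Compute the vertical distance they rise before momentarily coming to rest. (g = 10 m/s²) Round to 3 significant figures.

Setting KE at the bottom equal to PE gained: ½mv² = mgh
h = v²/(2g) = 3.33²/(2 × 10) = 0.5544 m

h = 0.554 m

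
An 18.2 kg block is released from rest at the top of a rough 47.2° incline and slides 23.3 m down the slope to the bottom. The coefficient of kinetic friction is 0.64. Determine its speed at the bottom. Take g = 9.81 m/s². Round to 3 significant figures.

Taking the bottom as reference, mgh = ½mv² + μ_k N L with h = L sinθ, N = mg cosθ:
mgh = mgL sinθ = (18.2)(9.81)(23.3)sin47.2° = 3052.3 J
W_f = μ_k mg cosθ · L = (0.64)(18.2)(9.81)cos47.2°·23.3 = 1809 J
½mv² = 3052.3 − 1809 = 1243.4 J
v = √(2 × 1243.4/18.2) = 11.69 m/s

v = 11.7 m/s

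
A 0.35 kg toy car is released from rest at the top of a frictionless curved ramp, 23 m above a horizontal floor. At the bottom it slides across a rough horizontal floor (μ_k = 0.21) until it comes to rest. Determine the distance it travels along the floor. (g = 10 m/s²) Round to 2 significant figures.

Applying the work–energy principle:
At rest all PE has been dissipated by friction: mgh = μ_k m g d
d = h/μ_k = 23/0.21 = 109.5 m

d = 110 m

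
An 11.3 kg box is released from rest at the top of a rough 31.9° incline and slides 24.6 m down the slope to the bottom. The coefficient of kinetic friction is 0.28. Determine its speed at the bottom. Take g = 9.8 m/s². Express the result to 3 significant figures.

Energy: mgh = ½mv² + W_f, with h = L sinθ and W_f = μ_k (mg cosθ) L
mgh = mgL sinθ = (11.3)(9.8)(24.6)sin31.9° = 1439.6 J
W_f = μ_k mg cosθ · L = (0.28)(11.3)(9.8)cos31.9°·24.6 = 647.6 J
½mv² = 1439.6 − 647.6 = 792.00 J
v = √(2 × 792.00/11.3) = 11.84 m/s

v = 11.8 m/s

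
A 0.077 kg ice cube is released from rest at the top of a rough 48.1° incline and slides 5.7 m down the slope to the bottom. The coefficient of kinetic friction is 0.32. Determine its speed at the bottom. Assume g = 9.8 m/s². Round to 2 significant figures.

v = 7.7 m/s

Energy: mgh = ½mv² + W_f, with h = L sinθ and W_f = μ_k (mg cosθ) L
mgh = mgL sinθ = (0.077)(9.8)(5.7)sin48.1° = 3.2014 J
W_f = μ_k mg cosθ · L = (0.32)(0.077)(9.8)cos48.1°·5.7 = 0.9192 J
½mv² = 3.2014 − 0.9192 = 2.2822 J
v = √(2 × 2.2822/0.077) = 7.699 m/s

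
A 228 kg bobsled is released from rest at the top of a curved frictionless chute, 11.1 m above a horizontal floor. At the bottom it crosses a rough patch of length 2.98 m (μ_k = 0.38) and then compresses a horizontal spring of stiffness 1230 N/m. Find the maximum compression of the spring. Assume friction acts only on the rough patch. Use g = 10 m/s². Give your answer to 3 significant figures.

x = 6.08 m

Initial energy: E₁ = mgh = (228)(10)(11.1) = 25308 J
Friction removes W_f = μ_k mg d = (0.38)(228)(10)(2.98) = 2582 J
Energy reaching the spring: E = 25308 − 2582 = 22726 J
At max compression ½kx² = E ⇒ x = √(2E/k) = √(2 × 22726/1230) = 6.079 m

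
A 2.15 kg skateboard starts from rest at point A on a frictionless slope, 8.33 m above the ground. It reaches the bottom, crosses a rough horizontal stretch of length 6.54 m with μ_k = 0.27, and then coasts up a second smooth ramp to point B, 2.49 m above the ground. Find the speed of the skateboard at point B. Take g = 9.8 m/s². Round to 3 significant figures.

Energy at A: mgh₁ = (2.15)(9.8)(8.33) = 175.51 J
Friction loss: W_f = μ_k mg d = 37.21 J
At B: ½mv² + mgh₂ = mgh₁ − W_f
½mv² = 175.51 − 37.21 − 52.464 = 85.843 J
v = √(2 × 85.843/2.15) = 8.936 m/s

v = 8.94 m/s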